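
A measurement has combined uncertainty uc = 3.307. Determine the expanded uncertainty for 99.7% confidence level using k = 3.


U = k * uc
U = 3 * 3.307
U = 9.9210

9.9210


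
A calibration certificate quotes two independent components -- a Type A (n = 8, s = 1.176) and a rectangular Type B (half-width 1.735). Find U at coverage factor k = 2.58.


u_A = s / sqrt(n) = 1.176 / sqrt(8) = 0.41577879
u_B = half_width / sqrt(3) = 1.735 / sqrt(3) = 1.0017027
uc = sqrt(u_A^2 + u_B^2) = sqrt(0.41577879^2 + 1.0017027^2) = 1.0845646
U = k * uc = 2.58 * 1.0845646
U = 2.7982

2.7982


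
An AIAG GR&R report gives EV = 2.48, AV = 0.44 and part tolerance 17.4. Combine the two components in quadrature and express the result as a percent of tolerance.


GRR = sqrt(EV^2 + AV^2) = sqrt(2.48^2 + 0.44^2) = 2.5187298
%GRR = GRR / tol * 100 = 2.5187298 / 17.4 * 100
%GRR = 14.4755

14.4755


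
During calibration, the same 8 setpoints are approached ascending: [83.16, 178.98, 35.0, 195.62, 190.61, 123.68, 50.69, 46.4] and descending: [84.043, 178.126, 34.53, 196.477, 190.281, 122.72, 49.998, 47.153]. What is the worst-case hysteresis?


|83.16 - 84.043| = 0.8830
|178.98 - 178.126| = 0.8540
|35.0 - 34.53| = 0.4700
|195.62 - 196.477| = 0.8570
|190.61 - 190.281| = 0.3290
|123.68 - 122.72| = 0.9600
|50.69 - 49.998| = 0.6920
|46.4 - 47.153| = 0.7530
hysteresis = max(diffs) = 0.9600

0.9600


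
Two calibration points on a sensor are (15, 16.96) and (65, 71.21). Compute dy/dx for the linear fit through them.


slope = (y2 - y1) / (x2 - x1)
= (71.21 - 16.96) / (65 - 15)
= 54.2500 / 50
= 1.0850

1.0850


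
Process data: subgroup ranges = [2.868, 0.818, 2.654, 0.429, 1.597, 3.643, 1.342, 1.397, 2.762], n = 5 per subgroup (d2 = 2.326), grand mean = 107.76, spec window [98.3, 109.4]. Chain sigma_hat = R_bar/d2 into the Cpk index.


R_bar = (2.868 + 0.818 + 2.654 + 0.429 + 1.597 + 3.643 + 1.342 + 1.397 + 2.762) / 9 = 1.9455556
sigma = R_bar / d2 = 1.9455556 / 2.326 = 0.83643835
Cp = (USL - LSL)/(6*sigma) = (109.4 - 98.3)/(6*0.83643835) = 2.2118
Cpu = (109.4 - 107.76)/(3*0.83643835) = 0.6536
Cpl = (107.76 - 98.3)/(3*0.83643835) = 3.7700
Cpk = min(Cpu, Cpl) = 0.6536

0.6536


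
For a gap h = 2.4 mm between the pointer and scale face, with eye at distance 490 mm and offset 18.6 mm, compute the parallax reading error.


error = h * offset / d
= 2.4 * 18.6 / 490
= 0.0911

0.0911


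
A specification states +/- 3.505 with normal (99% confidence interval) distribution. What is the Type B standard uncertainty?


u_B = half_width / 2.576
u_B = 3.505 / 2.576
u_B = 1.3606

1.3606


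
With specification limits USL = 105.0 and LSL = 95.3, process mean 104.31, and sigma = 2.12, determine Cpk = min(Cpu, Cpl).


Cpu = (USL - mean) / (3*sigma) = (105.0 - 104.31) / (3*2.12) = 0.1085
Cpl = (mean - LSL) / (3*sigma) = (104.31 - 95.3) / (3*2.12) = 1.4167
Cpk = min(Cpu, Cpl) = 0.1085

0.1085


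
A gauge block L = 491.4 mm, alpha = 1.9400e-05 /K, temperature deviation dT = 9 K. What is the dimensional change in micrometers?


dL = L * alpha * dT
= 491.4 * 1.9400e-05 * 9
= 0.0857984 mm
dL_um = 0.0857984 * 1000 = 85.7984 um

85.7984


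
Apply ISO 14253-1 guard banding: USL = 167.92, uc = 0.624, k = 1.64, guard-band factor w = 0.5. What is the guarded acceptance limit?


U = k * uc = 1.64 * 0.624 = 1.02336
guard band g = w * U = 0.5 * 1.02336 = 0.51168
AL = USL - g = 167.92 - 0.51168
AL = 167.4083

167.4083


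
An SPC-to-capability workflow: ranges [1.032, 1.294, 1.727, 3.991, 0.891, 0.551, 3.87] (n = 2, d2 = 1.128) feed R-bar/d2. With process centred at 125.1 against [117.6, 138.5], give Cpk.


R_bar = (1.032 + 1.294 + 1.727 + 3.991 + 0.891 + 0.551 + 3.87) / 7 = 1.908
sigma = R_bar / d2 = 1.908 / 1.128 = 1.6914894
Cp = (USL - LSL)/(6*sigma) = (138.5 - 117.6)/(6*1.6914894) = 2.0593
Cpu = (138.5 - 125.1)/(3*1.6914894) = 2.6407
Cpl = (125.1 - 117.6)/(3*1.6914894) = 1.4780
Cpk = min(Cpu, Cpl) = 1.4780

1.4780


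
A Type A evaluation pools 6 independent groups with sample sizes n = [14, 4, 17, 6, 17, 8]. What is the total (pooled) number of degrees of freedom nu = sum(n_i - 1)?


nu = sum_i (n_i - 1)
nu = ((14 - 1) + (4 - 1) + (17 - 1) + (6 - 1) + (17 - 1) + (8 - 1))
nu = 13 + 3 + 16 + 5 + 16 + 7
nu = 60

60


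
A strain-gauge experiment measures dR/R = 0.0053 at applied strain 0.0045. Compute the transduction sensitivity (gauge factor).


GF = (dR/R) / epsilon
= 0.0053 / 0.0045
= 1.1778

1.1778


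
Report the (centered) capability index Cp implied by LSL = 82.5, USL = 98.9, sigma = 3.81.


Cp = (USL - LSL) / (6 * sigma)
= (98.9 - 82.5) / (6 * 3.81)
= 16.4000 / 22.8600
= 0.7174

0.7174


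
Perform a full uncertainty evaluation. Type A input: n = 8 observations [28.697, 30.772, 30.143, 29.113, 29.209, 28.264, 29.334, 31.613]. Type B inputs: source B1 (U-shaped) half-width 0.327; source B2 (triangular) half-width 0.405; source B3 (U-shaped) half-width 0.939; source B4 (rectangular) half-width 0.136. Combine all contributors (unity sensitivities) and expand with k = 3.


mean = (28.697 + 30.772 + 30.143 + 29.113 + 29.209 + 28.264 + 29.334 + 31.613) / 8 = 29.643125
s = sqrt(sum((x - mean)^2)/(n-1)) = 1.119109
u_A = s / sqrt(n) = 1.119109 / sqrt(8) = 0.39566478
u_B1 = 0.327 / sqrt(2) = 0.23122392
u_B2 = 0.405 / sqrt(6) = 0.16534056
u_B3 = 0.939 / sqrt(2) = 0.66397327
u_B4 = 0.136 / sqrt(3) = 0.078519637
uc = sqrt(0.39566478^2 + 0.23122392^2 + 0.16534056^2 + 0.66397327^2 + 0.078519637^2) = 0.82727169
U = k * uc = 3 * 0.82727169
U = 2.4818

2.4818


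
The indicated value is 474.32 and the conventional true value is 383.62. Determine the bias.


Systematic error = measured - true
= 474.32 - 383.62
= 90.7000

90.7000


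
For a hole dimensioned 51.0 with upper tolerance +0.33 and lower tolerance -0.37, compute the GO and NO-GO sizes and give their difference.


GO = nominal - lower_tol (smallest hole = maximum material condition)
GO = 51.0 - 0.37 = 50.63
NO-GO = nominal + upper_tol (largest hole = least material condition)
NO-GO = 51.0 + 0.33 = 51.33
spread = NO-GO - GO = 51.33 - 50.63 = 0.7000

0.7000


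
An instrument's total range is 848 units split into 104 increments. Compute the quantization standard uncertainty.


resolution = range / divisions
resolution = 848 / 104 = 8.1538462
u_res = resolution / (2*sqrt(3))
u_res = 8.1538462 / 3.4641016
u_res = 2.3538

2.3538


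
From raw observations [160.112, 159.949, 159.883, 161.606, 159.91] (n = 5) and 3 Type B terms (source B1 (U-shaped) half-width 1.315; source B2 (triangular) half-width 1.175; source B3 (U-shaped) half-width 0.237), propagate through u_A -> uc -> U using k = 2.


mean = (160.112 + 159.949 + 159.883 + 161.606 + 159.91) / 5 = 160.292
s = sqrt(sum((x - mean)^2)/(n-1)) = 0.73990709
u_A = s / sqrt(n) = 0.73990709 / sqrt(5) = 0.33089651
u_B1 = 1.315 / sqrt(2) = 0.92984542
u_B2 = 1.175 / sqrt(6) = 0.47969174
u_B3 = 0.237 / sqrt(2) = 0.16758431
uc = sqrt(0.33089651^2 + 0.92984542^2 + 0.47969174^2 + 0.16758431^2) = 1.1100872
U = k * uc = 2 * 1.1100872
U = 2.2202

2.2202


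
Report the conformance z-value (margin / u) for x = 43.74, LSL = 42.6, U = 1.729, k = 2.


u = U / k = 1.729 / 2 = 0.8645
margin = |LSL - x| = |42.6 - 43.74| = 1.14
z = margin / u = 1.14 / 0.8645
z = 1.3187

1.3187


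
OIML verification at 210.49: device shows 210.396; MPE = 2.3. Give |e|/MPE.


e = indication - reference = 210.396 - 210.49 = -0.0940
|e| = 0.0940
ratio = |e| / MPE = 0.0940 / 2.3
ratio = 0.0409

0.0409


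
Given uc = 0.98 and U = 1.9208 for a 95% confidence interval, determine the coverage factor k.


k = U / uc
k = 1.9208 / 0.98
k = 1.96

1.96


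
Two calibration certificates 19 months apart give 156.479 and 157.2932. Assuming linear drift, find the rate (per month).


rate = (v2 - v1) / months
= (157.2932 - 156.479) / 19
= 0.8142 / 19
= 0.0429

0.0429


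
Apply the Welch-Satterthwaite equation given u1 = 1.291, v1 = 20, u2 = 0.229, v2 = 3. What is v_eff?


uc = sqrt(u1^2 + u2^2) = sqrt(1.291^2 + 0.229^2) = 1.3111529
v_eff = uc^4 / (u1^4/v1 + u2^4/v2)
= 1.3111529^4 / (1.291^4/20 + 0.229^4/3)
= 2.9553802 / 0.13980796
v_eff = 21.1389

21.1389


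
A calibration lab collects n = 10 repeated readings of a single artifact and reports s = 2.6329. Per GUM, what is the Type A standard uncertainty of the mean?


u_A = s / sqrt(n)
u_A = 2.6329 / sqrt(10)
u_A = 2.6329 / 3.1622777
u_A = 0.8326

0.8326


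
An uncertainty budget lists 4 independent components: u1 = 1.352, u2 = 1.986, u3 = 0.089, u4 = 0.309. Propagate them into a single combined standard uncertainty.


uc = sqrt(1.352^2 + 1.986^2 + 0.089^2 + 0.309^2)
uc = sqrt(5.875502)
uc = 2.4239

2.4239


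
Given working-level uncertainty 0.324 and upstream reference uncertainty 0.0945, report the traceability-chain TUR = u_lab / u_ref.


TUR = u_lab / u_ref
= 0.324 / 0.0945
= 3.4286

3.4286


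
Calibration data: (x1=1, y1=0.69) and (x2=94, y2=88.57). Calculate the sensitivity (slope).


slope = (y2 - y1) / (x2 - x1)
= (88.57 - 0.69) / (94 - 1)
= 87.8800 / 93
= 0.9449

0.9449


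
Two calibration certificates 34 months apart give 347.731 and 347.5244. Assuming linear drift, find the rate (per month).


rate = (v2 - v1) / months
= (347.5244 - 347.731) / 34
= -0.2066 / 34
= -0.0061

-0.0061


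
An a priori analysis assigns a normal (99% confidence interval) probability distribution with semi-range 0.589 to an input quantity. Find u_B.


u_B = half_width / 2.576
u_B = 0.589 / 2.576
u_B = 0.2286

0.2286


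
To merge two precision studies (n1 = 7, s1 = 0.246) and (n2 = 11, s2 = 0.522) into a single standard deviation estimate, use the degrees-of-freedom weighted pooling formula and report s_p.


s_p = sqrt(((n1-1)*s1^2 + (n2-1)*s2^2) / (n1+n2-2))
numerator = (7-1)*0.246^2 + (11-1)*0.522^2 = 0.363096 + 2.72484 = 3.087936
denominator = 7 + 11 - 2 = 16
s_p^2 = 3.087936 / 16 = 0.192996
s_p = sqrt(0.192996) = 0.4393

0.4393


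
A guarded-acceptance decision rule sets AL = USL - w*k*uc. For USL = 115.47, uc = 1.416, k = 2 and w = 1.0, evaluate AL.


U = k * uc = 2 * 1.416 = 2.832
guard band g = w * U = 1.0 * 2.832 = 2.832
AL = USL - g = 115.47 - 2.832
AL = 112.6380

112.6380


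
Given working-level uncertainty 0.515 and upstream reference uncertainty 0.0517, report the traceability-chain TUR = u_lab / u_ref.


TUR = u_lab / u_ref
= 0.515 / 0.0517
= 9.9613

9.9613


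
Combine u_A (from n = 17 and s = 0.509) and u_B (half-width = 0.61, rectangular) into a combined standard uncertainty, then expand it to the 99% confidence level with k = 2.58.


u_A = s / sqrt(n) = 0.509 / sqrt(17) = 0.12345063
u_B = half_width / sqrt(3) = 0.61 / sqrt(3) = 0.35218366
uc = sqrt(u_A^2 + u_B^2) = sqrt(0.12345063^2 + 0.35218366^2) = 0.3731935
U = k * uc = 2.58 * 0.3731935
U = 0.9628

0.9628


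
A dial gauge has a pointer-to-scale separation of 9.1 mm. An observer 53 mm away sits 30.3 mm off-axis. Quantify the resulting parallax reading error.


error = h * offset / d
= 9.1 * 30.3 / 53
= 5.2025

5.2025


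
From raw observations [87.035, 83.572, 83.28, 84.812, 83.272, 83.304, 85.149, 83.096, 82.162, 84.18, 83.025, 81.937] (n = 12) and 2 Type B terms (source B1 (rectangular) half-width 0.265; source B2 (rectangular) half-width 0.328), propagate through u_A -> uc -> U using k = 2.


mean = (87.035 + 83.572 + 83.28 + 84.812 + 83.272 + 83.304 + 85.149 + 83.096 + 82.162 + 84.18 + 83.025 + 81.937) / 12 = 83.73533333
s = sqrt(sum((x - mean)^2)/(n-1)) = 1.398071
u_A = s / sqrt(n) = 1.398071 / sqrt(12) = 0.40358833
u_B1 = 0.265 / sqrt(3) = 0.15299782
u_B2 = 0.328 / sqrt(3) = 0.18937089
uc = sqrt(0.40358833^2 + 0.15299782^2 + 0.18937089^2) = 0.47133131
U = k * uc = 2 * 0.47133131
U = 0.9427

0.9427


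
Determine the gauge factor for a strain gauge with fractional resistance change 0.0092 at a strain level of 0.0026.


GF = (dR/R) / epsilon
= 0.0092 / 0.0026
= 3.5385

3.5385


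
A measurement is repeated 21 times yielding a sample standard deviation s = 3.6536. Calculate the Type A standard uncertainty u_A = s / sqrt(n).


u_A = s / sqrt(n)
u_A = 3.6536 / sqrt(21)
u_A = 3.6536 / 4.5825757
u_A = 0.7973

0.7973


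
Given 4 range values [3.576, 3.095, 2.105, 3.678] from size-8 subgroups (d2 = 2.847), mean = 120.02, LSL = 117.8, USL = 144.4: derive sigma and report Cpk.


R_bar = (3.576 + 3.095 + 2.105 + 3.678) / 4 = 3.1135
sigma = R_bar / d2 = 3.1135 / 2.847 = 1.0936073
Cp = (USL - LSL)/(6*sigma) = (144.4 - 117.8)/(6*1.0936073) = 4.0539
Cpu = (144.4 - 120.02)/(3*1.0936073) = 7.4311
Cpl = (120.02 - 117.8)/(3*1.0936073) = 0.6767
Cpk = min(Cpu, Cpl) = 0.6767

0.6767


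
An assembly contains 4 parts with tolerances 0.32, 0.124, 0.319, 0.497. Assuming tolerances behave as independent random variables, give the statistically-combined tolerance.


RSS = sqrt(0.32^2 + 0.124^2 + 0.319^2 + 0.497^2)
= sqrt(0.466546)
= 0.6830

0.6830


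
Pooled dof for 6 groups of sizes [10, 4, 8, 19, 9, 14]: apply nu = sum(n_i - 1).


nu = sum_i (n_i - 1)
nu = ((10 - 1) + (4 - 1) + (8 - 1) + (19 - 1) + (9 - 1) + (14 - 1))
nu = 9 + 3 + 7 + 18 + 8 + 13
nu = 58

58


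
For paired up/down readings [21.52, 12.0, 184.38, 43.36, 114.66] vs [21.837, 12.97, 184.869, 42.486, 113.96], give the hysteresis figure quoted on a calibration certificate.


|21.52 - 21.837| = 0.3170
|12.0 - 12.97| = 0.9700
|184.38 - 184.869| = 0.4890
|43.36 - 42.486| = 0.8740
|114.66 - 113.96| = 0.7000
hysteresis = max(diffs) = 0.9700

0.9700


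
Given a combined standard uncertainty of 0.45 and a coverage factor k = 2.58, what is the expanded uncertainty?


U = k * uc
U = 2.58 * 0.45
U = 1.1610

1.1610


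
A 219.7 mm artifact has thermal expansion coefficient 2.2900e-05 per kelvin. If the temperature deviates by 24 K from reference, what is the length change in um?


dL = L * alpha * dT
= 219.7 * 2.2900e-05 * 24
= 0.1207471 mm
dL_um = 0.1207471 * 1000 = 120.7471 um

120.7471


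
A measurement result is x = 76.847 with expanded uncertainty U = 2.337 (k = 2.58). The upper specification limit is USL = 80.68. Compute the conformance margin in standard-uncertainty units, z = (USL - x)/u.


u = U / k = 2.337 / 2.58 = 0.90581395
margin = |USL - x| = |80.68 - 76.847| = 3.833
z = margin / u = 3.833 / 0.90581395
z = 4.2316

4.2316


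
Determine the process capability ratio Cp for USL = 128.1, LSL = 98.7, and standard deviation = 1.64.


Cp = (USL - LSL) / (6 * sigma)
= (128.1 - 98.7) / (6 * 1.64)
= 29.4000 / 9.8400
= 2.9878

2.9878


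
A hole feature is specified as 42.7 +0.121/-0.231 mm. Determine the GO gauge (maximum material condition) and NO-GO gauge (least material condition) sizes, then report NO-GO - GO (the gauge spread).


GO = nominal - lower_tol (smallest hole = maximum material condition)
GO = 42.7 - 0.231 = 42.469
NO-GO = nominal + upper_tol (largest hole = least material condition)
NO-GO = 42.7 + 0.121 = 42.821
spread = NO-GO - GO = 42.821 - 42.469 = 0.3520

0.3520


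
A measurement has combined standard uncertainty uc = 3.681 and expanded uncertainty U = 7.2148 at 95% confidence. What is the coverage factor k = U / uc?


k = U / uc
k = 7.2148 / 3.681
k = 1.96

1.96


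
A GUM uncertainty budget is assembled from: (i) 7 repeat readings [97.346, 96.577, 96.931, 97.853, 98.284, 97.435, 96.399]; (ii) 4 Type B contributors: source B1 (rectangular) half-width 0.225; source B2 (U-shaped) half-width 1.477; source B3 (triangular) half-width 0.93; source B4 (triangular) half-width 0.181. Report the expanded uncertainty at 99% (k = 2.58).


mean = (97.346 + 96.577 + 96.931 + 97.853 + 98.284 + 97.435 + 96.399) / 7 = 97.26071429
s = sqrt(sum((x - mean)^2)/(n-1)) = 0.67753148
u_A = s / sqrt(n) = 0.67753148 / sqrt(7) = 0.25608283
u_B1 = 0.225 / sqrt(3) = 0.12990381
u_B2 = 1.477 / sqrt(2) = 1.0443967
u_B3 = 0.93 / sqrt(6) = 0.37967091
u_B4 = 0.181 / sqrt(6) = 0.073892941
uc = sqrt(0.25608283^2 + 0.12990381^2 + 1.0443967^2 + 0.37967091^2 + 0.073892941^2) = 1.1501426
U = k * uc = 2.58 * 1.1501426
U = 2.9674

2.9674


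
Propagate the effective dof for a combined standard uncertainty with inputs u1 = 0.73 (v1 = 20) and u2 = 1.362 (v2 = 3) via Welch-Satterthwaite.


uc = sqrt(u1^2 + u2^2) = sqrt(0.73^2 + 1.362^2) = 1.5452974
v_eff = uc^4 / (u1^4/v1 + u2^4/v2)
= 1.5452974^4 / (0.73^4/20 + 1.362^4/3)
= 5.7022768 / 1.1612619
v_eff = 4.9104

4.9104


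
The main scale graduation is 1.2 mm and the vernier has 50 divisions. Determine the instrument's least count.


LC = MSD / n_div
= 1.2 / 50
= 0.0240

0.0240


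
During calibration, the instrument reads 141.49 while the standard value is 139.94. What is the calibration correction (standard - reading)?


Correction = standard - reading
= 139.94 - 141.49
= -1.5500

-1.5500


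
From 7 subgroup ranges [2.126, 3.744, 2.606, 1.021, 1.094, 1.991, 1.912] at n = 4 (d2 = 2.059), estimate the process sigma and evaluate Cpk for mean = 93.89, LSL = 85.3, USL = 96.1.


R_bar = (2.126 + 3.744 + 2.606 + 1.021 + 1.094 + 1.991 + 1.912) / 7 = 2.0705714
sigma = R_bar / d2 = 2.0705714 / 2.059 = 1.0056199
Cp = (USL - LSL)/(6*sigma) = (96.1 - 85.3)/(6*1.0056199) = 1.7899
Cpu = (96.1 - 93.89)/(3*1.0056199) = 0.7325
Cpl = (93.89 - 85.3)/(3*1.0056199) = 2.8473
Cpk = min(Cpu, Cpl) = 0.7325

0.7325


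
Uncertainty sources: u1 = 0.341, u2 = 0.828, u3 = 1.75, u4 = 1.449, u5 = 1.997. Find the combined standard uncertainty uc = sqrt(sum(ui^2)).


uc = sqrt(0.341^2 + 0.828^2 + 1.75^2 + 1.449^2 + 1.997^2)
uc = sqrt(9.951975)
uc = 3.1547

3.1547


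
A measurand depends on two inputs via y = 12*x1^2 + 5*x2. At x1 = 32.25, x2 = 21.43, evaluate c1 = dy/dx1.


y = 12*x1^2 + 5*x2
dy/dx1 = 2*12*x1
Evaluate at x1 = 32.25: c1 = 24 * 32.25
c1 = 774.0000

774.0000


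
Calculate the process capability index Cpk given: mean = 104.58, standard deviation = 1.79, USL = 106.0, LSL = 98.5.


Cpu = (USL - mean) / (3*sigma) = (106.0 - 104.58) / (3*1.79) = 0.2644
Cpl = (mean - LSL) / (3*sigma) = (104.58 - 98.5) / (3*1.79) = 1.1322
Cpk = min(Cpu, Cpl) = 0.2644

0.2644


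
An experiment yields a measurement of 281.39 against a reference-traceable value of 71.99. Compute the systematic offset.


Systematic error = measured - true
= 281.39 - 71.99
= 209.4000

209.4000


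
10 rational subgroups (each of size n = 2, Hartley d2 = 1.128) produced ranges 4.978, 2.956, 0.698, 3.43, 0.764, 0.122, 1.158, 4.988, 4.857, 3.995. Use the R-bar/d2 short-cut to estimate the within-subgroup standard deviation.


R_bar = (4.978 + 2.956 + 0.698 + 3.43 + 0.764 + 0.122 + 1.158 + 4.988 + 4.857 + 3.995) / 10
R_bar = 27.946 / 10 = 2.7946
sigma_hat = R_bar / d2 = 2.7946 / 1.128 = 2.4775

2.4775


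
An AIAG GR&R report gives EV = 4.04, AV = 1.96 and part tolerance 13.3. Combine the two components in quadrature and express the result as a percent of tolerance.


GRR = sqrt(EV^2 + AV^2) = sqrt(4.04^2 + 1.96^2) = 4.4903452
%GRR = GRR / tol * 100 = 4.4903452 / 13.3 * 100
%GRR = 33.7620

33.7620


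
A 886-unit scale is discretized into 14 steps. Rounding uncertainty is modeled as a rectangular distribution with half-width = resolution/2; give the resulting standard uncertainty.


resolution = range / divisions
resolution = 886 / 14 = 63.285714
u_res = resolution / (2*sqrt(3))
u_res = 63.285714 / 3.4641016
u_res = 18.2690

18.2690


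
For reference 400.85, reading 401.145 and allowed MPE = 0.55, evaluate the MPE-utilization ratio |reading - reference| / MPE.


e = indication - reference = 401.145 - 400.85 = 0.2950
|e| = 0.2950
ratio = |e| / MPE = 0.2950 / 0.55
ratio = 0.5364

0.5364


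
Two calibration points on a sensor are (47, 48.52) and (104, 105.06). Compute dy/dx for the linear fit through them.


slope = (y2 - y1) / (x2 - x1)
= (105.06 - 48.52) / (104 - 47)
= 56.5400 / 57
= 0.9919

0.9919


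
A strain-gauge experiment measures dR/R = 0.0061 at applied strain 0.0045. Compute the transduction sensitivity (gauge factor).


GF = (dR/R) / epsilon
= 0.0061 / 0.0045
= 1.3556

1.3556


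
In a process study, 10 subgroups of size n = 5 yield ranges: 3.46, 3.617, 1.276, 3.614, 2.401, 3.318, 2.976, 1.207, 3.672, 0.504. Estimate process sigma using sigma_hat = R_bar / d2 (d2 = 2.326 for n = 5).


R_bar = (3.46 + 3.617 + 1.276 + 3.614 + 2.401 + 3.318 + 2.976 + 1.207 + 3.672 + 0.504) / 10
R_bar = 26.045 / 10 = 2.6045
sigma_hat = R_bar / d2 = 2.6045 / 2.326 = 1.1197

1.1197


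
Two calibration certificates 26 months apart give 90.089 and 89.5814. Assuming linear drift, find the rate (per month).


rate = (v2 - v1) / months
= (89.5814 - 90.089) / 26
= -0.5076 / 26
= -0.0195

-0.0195


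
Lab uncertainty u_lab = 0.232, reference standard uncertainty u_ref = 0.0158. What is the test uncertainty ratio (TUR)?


TUR = u_lab / u_ref
= 0.232 / 0.0158
= 14.6835

14.6835


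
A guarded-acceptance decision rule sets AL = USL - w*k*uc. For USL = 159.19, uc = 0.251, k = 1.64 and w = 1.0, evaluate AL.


U = k * uc = 1.64 * 0.251 = 0.41164
guard band g = w * U = 1.0 * 0.41164 = 0.41164
AL = USL - g = 159.19 - 0.41164
AL = 158.7784

158.7784


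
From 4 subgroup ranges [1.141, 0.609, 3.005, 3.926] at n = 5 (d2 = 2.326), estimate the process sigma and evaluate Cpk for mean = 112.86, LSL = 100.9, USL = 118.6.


R_bar = (1.141 + 0.609 + 3.005 + 3.926) / 4 = 2.17025
sigma = R_bar / d2 = 2.17025 / 2.326 = 0.93303955
Cp = (USL - LSL)/(6*sigma) = (118.6 - 100.9)/(6*0.93303955) = 3.1617
Cpu = (118.6 - 112.86)/(3*0.93303955) = 2.0506
Cpl = (112.86 - 100.9)/(3*0.93303955) = 4.2728
Cpk = min(Cpu, Cpl) = 2.0506

2.0506


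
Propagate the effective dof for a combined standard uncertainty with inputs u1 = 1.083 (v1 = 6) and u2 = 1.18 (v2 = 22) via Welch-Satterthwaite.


uc = sqrt(u1^2 + u2^2) = sqrt(1.083^2 + 1.18^2) = 1.601652
v_eff = uc^4 / (u1^4/v1 + u2^4/v2)
= 1.601652^4 / (1.083^4/6 + 1.18^4/22)
= 6.5807083 / 0.31740436
v_eff = 20.7329

20.7329


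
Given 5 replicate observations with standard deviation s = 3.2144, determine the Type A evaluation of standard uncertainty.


u_A = s / sqrt(n)
u_A = 3.2144 / sqrt(5)
u_A = 3.2144 / 2.236068
u_A = 1.4375

1.4375


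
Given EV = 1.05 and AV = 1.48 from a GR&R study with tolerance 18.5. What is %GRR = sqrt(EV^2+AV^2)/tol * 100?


GRR = sqrt(EV^2 + AV^2) = sqrt(1.05^2 + 1.48^2) = 1.8146349
%GRR = GRR / tol * 100 = 1.8146349 / 18.5 * 100
%GRR = 9.8088

9.8088


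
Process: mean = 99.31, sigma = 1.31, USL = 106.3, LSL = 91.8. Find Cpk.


Cpu = (USL - mean) / (3*sigma) = (106.3 - 99.31) / (3*1.31) = 1.7786
Cpl = (mean - LSL) / (3*sigma) = (99.31 - 91.8) / (3*1.31) = 1.9109
Cpk = min(Cpu, Cpl) = 1.7786

1.7786


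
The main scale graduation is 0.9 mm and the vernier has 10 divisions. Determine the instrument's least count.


LC = MSD / n_div
= 0.9 / 10
= 0.0900

0.0900


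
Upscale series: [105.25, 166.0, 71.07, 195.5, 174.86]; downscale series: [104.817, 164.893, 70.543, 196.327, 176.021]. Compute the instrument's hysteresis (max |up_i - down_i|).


|105.25 - 104.817| = 0.4330
|166.0 - 164.893| = 1.1070
|71.07 - 70.543| = 0.5270
|195.5 - 196.327| = 0.8270
|174.86 - 176.021| = 1.1610
hysteresis = max(diffs) = 1.1610

1.1610


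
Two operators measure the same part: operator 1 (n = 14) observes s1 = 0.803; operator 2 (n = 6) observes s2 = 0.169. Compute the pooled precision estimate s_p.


s_p = sqrt(((n1-1)*s1^2 + (n2-1)*s2^2) / (n1+n2-2))
numerator = (14-1)*0.803^2 + (6-1)*0.169^2 = 8.382517 + 0.142805 = 8.525322
denominator = 14 + 6 - 2 = 18
s_p^2 = 8.525322 / 18 = 0.473629
s_p = sqrt(0.473629) = 0.6882

0.6882


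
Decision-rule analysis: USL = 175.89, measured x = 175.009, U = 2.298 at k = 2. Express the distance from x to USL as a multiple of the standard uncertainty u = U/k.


u = U / k = 2.298 / 2 = 1.149
margin = |USL - x| = |175.89 - 175.009| = 0.881
z = margin / u = 0.881 / 1.149
z = 0.7668

0.7668


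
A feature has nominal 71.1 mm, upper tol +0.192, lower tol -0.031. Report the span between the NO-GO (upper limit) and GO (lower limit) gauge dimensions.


GO = nominal - lower_tol (smallest hole = maximum material condition)
GO = 71.1 - 0.031 = 71.069
NO-GO = nominal + upper_tol (largest hole = least material condition)
NO-GO = 71.1 + 0.192 = 71.292
spread = NO-GO - GO = 71.292 - 71.069 = 0.2230

0.2230


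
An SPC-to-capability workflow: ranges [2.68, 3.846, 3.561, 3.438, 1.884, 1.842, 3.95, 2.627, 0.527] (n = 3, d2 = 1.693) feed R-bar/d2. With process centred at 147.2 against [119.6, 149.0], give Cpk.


R_bar = (2.68 + 3.846 + 3.561 + 3.438 + 1.884 + 1.842 + 3.95 + 2.627 + 0.527) / 9 = 2.7061111
sigma = R_bar / d2 = 2.7061111 / 1.693 = 1.5984118
Cp = (USL - LSL)/(6*sigma) = (149.0 - 119.6)/(6*1.5984118) = 3.0655
Cpu = (149.0 - 147.2)/(3*1.5984118) = 0.3754
Cpl = (147.2 - 119.6)/(3*1.5984118) = 5.7557
Cpk = min(Cpu, Cpl) = 0.3754

0.3754


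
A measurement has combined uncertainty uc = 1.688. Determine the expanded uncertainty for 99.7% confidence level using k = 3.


U = k * uc
U = 3 * 1.688
U = 5.0640

5.0640


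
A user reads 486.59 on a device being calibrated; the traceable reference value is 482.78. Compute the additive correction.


Correction = standard - reading
= 482.78 - 486.59
= -3.8100

-3.8100


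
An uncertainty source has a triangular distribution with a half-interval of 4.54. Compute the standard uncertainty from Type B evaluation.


u_B = half_width / sqrt(6)
u_B = 4.54 / 2.4494897
u_B = 1.8534

1.8534


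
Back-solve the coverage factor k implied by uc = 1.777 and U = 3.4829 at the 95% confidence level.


k = U / uc
k = 3.4829 / 1.777
k = 1.96

1.96


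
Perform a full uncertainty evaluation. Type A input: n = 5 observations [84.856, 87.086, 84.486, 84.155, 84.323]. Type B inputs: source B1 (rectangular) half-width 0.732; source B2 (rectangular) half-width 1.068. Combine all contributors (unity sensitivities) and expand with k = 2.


mean = (84.856 + 87.086 + 84.486 + 84.155 + 84.323) / 5 = 84.9812
s = sqrt(sum((x - mean)^2)/(n-1)) = 1.204877
u_A = s / sqrt(n) = 1.204877 / sqrt(5) = 0.53883738
u_B1 = 0.732 / sqrt(3) = 0.4226204
u_B2 = 1.068 / sqrt(3) = 0.61661009
uc = sqrt(0.53883738^2 + 0.4226204^2 + 0.61661009^2) = 0.92149972
U = k * uc = 2 * 0.92149972
U = 1.8430

1.8430


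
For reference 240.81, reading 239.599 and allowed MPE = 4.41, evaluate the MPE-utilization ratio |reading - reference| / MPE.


e = indication - reference = 239.599 - 240.81 = -1.2110
|e| = 1.2110
ratio = |e| / MPE = 1.2110 / 4.41
ratio = 0.2746

0.2746


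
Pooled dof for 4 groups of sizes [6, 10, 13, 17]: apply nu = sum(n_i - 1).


nu = sum_i (n_i - 1)
nu = ((6 - 1) + (10 - 1) + (13 - 1) + (17 - 1))
nu = 5 + 9 + 12 + 16
nu = 42

42


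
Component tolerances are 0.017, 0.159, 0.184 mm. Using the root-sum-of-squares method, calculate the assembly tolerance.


RSS = sqrt(0.017^2 + 0.159^2 + 0.184^2)
= sqrt(0.059426)
= 0.2438

0.2438


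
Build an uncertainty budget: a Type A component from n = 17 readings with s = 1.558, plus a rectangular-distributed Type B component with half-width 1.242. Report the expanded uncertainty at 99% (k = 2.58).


u_A = s / sqrt(n) = 1.558 / sqrt(17) = 0.3778705
u_B = half_width / sqrt(3) = 1.242 / sqrt(3) = 0.71706903
uc = sqrt(u_A^2 + u_B^2) = sqrt(0.3778705^2 + 0.71706903^2) = 0.81053939
U = k * uc = 2.58 * 0.81053939
U = 2.0912

2.0912


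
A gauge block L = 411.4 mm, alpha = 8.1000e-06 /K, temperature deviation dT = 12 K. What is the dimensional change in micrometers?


dL = L * alpha * dT
= 411.4 * 8.1000e-06 * 12
= 0.0399881 mm
dL_um = 0.0399881 * 1000 = 39.9881 um

39.9881


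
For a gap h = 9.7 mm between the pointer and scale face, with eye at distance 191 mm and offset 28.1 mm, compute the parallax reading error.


error = h * offset / d
= 9.7 * 28.1 / 191
= 1.4271

1.4271


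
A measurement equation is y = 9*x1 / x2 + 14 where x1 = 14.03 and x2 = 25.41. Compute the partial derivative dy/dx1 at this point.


y = 9*x1 / x2 + 14
dy/dx1 = 9/x2
Evaluate at x2 = 25.41: c1 = 9 / 25.41
c1 = 0.3542

0.3542


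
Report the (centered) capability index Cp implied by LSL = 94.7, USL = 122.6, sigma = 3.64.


Cp = (USL - LSL) / (6 * sigma)
= (122.6 - 94.7) / (6 * 3.64)
= 27.9000 / 21.8400
= 1.2775

1.2775


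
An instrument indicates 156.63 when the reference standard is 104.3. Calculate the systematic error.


Systematic error = measured - true
= 156.63 - 104.3
= 52.3300

52.3300


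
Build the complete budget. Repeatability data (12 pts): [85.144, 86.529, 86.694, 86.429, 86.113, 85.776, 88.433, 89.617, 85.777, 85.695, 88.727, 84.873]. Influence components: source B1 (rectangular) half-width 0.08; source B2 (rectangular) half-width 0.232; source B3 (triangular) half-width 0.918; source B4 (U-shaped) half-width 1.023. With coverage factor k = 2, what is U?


mean = (85.144 + 86.529 + 86.694 + 86.429 + 86.113 + 85.776 + 88.433 + 89.617 + 85.777 + 85.695 + 88.727 + 84.873) / 12 = 86.65058333
s = sqrt(sum((x - mean)^2)/(n-1)) = 1.4928218
u_A = s / sqrt(n) = 1.4928218 / sqrt(12) = 0.43094053
u_B1 = 0.08 / sqrt(3) = 0.046188022
u_B2 = 0.232 / sqrt(3) = 0.13394526
u_B3 = 0.918 / sqrt(6) = 0.37477193
u_B4 = 1.023 / sqrt(2) = 0.72337024
uc = sqrt(0.43094053^2 + 0.046188022^2 + 0.13394526^2 + 0.37477193^2 + 0.72337024^2) = 0.9324714
U = k * uc = 2 * 0.9324714
U = 1.8649

1.8649


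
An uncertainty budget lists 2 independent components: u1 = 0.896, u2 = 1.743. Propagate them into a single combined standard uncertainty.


uc = sqrt(0.896^2 + 1.743^2)
uc = sqrt(3.840865)
uc = 1.9598

1.9598


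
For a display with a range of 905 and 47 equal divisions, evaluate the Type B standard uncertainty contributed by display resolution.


resolution = range / divisions
resolution = 905 / 47 = 19.255319
u_res = resolution / (2*sqrt(3))
u_res = 19.255319 / 3.4641016
u_res = 5.5585

5.5585


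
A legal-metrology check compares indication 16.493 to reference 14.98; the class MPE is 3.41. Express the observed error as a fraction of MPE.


e = indication - reference = 16.493 - 14.98 = 1.5130
|e| = 1.5130
ratio = |e| / MPE = 1.5130 / 3.41
ratio = 0.4437

0.4437


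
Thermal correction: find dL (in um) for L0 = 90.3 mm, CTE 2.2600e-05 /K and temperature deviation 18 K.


dL = L * alpha * dT
= 90.3 * 2.2600e-05 * 18
= 0.0367340 mm
dL_um = 0.0367340 * 1000 = 36.7340 um

36.7340


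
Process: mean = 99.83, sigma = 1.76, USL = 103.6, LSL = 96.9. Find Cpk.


Cpu = (USL - mean) / (3*sigma) = (103.6 - 99.83) / (3*1.76) = 0.7140
Cpl = (mean - LSL) / (3*sigma) = (99.83 - 96.9) / (3*1.76) = 0.5549
Cpk = min(Cpu, Cpl) = 0.5549

0.5549


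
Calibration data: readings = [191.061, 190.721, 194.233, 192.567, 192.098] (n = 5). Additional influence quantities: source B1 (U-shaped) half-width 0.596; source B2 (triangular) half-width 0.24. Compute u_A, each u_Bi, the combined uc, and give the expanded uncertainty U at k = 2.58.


mean = (191.061 + 190.721 + 194.233 + 192.567 + 192.098) / 5 = 192.136
s = sqrt(sum((x - mean)^2)/(n-1)) = 1.3912642
u_A = s / sqrt(n) = 1.3912642 / sqrt(5) = 0.62219227
u_B1 = 0.596 / sqrt(2) = 0.42143564
u_B2 = 0.24 / sqrt(6) = 0.09797959
uc = sqrt(0.62219227^2 + 0.42143564^2 + 0.09797959^2) = 0.75784644
U = k * uc = 2.58 * 0.75784644
U = 1.9552

1.9552


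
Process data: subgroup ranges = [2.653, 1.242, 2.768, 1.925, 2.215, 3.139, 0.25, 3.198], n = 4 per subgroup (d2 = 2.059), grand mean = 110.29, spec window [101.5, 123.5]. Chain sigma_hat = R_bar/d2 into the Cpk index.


R_bar = (2.653 + 1.242 + 2.768 + 1.925 + 2.215 + 3.139 + 0.25 + 3.198) / 8 = 2.17375
sigma = R_bar / d2 = 2.17375 / 2.059 = 1.0557309
Cp = (USL - LSL)/(6*sigma) = (123.5 - 101.5)/(6*1.0557309) = 3.4731
Cpu = (123.5 - 110.29)/(3*1.0557309) = 4.1709
Cpl = (110.29 - 101.5)/(3*1.0557309) = 2.7753
Cpk = min(Cpu, Cpl) = 2.7753

2.7753


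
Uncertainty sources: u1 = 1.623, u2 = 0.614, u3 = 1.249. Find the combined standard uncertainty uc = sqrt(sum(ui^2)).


uc = sqrt(1.623^2 + 0.614^2 + 1.249^2)
uc = sqrt(4.571126)
uc = 2.1380

2.1380


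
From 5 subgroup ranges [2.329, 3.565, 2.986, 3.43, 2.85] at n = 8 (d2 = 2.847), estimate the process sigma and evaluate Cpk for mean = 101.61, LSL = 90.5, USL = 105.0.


R_bar = (2.329 + 3.565 + 2.986 + 3.43 + 2.85) / 5 = 3.032
sigma = R_bar / d2 = 3.032 / 2.847 = 1.0649807
Cp = (USL - LSL)/(6*sigma) = (105.0 - 90.5)/(6*1.0649807) = 2.2692
Cpu = (105.0 - 101.61)/(3*1.0649807) = 1.0611
Cpl = (101.61 - 90.5)/(3*1.0649807) = 3.4774
Cpk = min(Cpu, Cpl) = 1.0611

1.0611


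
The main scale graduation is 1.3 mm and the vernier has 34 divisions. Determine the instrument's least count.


LC = MSD / n_div
= 1.3 / 34
= 0.0382

0.0382


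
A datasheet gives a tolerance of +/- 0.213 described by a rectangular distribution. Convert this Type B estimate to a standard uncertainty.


u_B = half_width / sqrt(3)
u_B = 0.213 / 1.7320508
u_B = 0.1230

0.1230


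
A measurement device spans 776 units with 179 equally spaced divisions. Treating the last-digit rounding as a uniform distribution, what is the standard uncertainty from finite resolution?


resolution = range / divisions
resolution = 776 / 179 = 4.3351955
u_res = resolution / (2*sqrt(3))
u_res = 4.3351955 / 3.4641016
u_res = 1.2515

1.2515


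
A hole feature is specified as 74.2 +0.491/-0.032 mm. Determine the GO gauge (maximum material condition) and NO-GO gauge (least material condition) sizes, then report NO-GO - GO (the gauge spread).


GO = nominal - lower_tol (smallest hole = maximum material condition)
GO = 74.2 - 0.032 = 74.168
NO-GO = nominal + upper_tol (largest hole = least material condition)
NO-GO = 74.2 + 0.491 = 74.691
spread = NO-GO - GO = 74.691 - 74.168 = 0.5230

0.5230


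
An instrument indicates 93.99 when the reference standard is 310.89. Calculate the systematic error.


Systematic error = measured - true
= 93.99 - 310.89
= -216.9000

-216.9000


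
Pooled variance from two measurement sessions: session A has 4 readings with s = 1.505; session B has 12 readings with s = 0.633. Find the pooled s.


s_p = sqrt(((n1-1)*s1^2 + (n2-1)*s2^2) / (n1+n2-2))
numerator = (4-1)*1.505^2 + (12-1)*0.633^2 = 6.795075 + 4.407579 = 11.202654
denominator = 4 + 12 - 2 = 14
s_p^2 = 11.202654 / 14 = 0.80018957
s_p = sqrt(0.80018957) = 0.8945

0.8945


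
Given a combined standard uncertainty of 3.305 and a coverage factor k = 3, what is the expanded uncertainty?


U = k * uc
U = 3 * 3.305
U = 9.9150

9.9150


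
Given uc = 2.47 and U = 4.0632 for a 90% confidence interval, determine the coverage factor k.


k = U / uc
k = 4.0632 / 2.47
k = 1.645

1.645


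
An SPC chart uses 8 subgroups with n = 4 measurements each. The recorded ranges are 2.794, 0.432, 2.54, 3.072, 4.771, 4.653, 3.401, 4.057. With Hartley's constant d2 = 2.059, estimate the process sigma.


R_bar = (2.794 + 0.432 + 2.54 + 3.072 + 4.771 + 4.653 + 3.401 + 4.057) / 8
R_bar = 25.72 / 8 = 3.215
sigma_hat = R_bar / d2 = 3.215 / 2.059 = 1.5614

1.5614


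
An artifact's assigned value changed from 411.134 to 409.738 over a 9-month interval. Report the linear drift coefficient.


rate = (v2 - v1) / months
= (409.738 - 411.134) / 9
= -1.3960 / 9
= -0.1551

-0.1551


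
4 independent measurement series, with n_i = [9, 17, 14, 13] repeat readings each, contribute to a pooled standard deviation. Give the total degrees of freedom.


nu = sum_i (n_i - 1)
nu = ((9 - 1) + (17 - 1) + (14 - 1) + (13 - 1))
nu = 8 + 16 + 13 + 12
nu = 49

49


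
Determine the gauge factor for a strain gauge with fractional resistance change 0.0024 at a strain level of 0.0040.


GF = (dR/R) / epsilon
= 0.0024 / 0.0040
= 0.6000

0.6000


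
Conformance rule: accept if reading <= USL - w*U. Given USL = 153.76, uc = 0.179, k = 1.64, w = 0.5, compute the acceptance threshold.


U = k * uc = 1.64 * 0.179 = 0.29356
guard band g = w * U = 0.5 * 0.29356 = 0.14678
AL = USL - g = 153.76 - 0.14678
AL = 153.6132

153.6132


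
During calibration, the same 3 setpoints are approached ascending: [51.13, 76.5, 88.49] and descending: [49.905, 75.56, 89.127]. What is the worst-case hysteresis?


|51.13 - 49.905| = 1.2250
|76.5 - 75.56| = 0.9400
|88.49 - 89.127| = 0.6370
hysteresis = max(diffs) = 1.2250

1.2250


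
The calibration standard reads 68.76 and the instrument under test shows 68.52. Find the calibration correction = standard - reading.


Correction = standard - reading
= 68.76 - 68.52
= 0.2400

0.2400


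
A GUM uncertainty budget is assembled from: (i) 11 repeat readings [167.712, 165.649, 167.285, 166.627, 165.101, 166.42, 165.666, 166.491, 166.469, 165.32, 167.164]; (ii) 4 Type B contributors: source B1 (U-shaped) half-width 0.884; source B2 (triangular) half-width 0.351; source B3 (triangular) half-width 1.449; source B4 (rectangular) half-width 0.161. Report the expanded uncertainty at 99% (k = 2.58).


mean = (167.712 + 165.649 + 167.285 + 166.627 + 165.101 + 166.42 + 165.666 + 166.491 + 166.469 + 165.32 + 167.164) / 11 = 166.3549091
s = sqrt(sum((x - mean)^2)/(n-1)) = 0.84186869
u_A = s / sqrt(n) = 0.84186869 / sqrt(11) = 0.25383296
u_B1 = 0.884 / sqrt(2) = 0.62508239
u_B2 = 0.351 / sqrt(6) = 0.14329515
u_B3 = 1.449 / sqrt(6) = 0.59155177
u_B4 = 0.161 / sqrt(3) = 0.092953393
uc = sqrt(0.25383296^2 + 0.62508239^2 + 0.14329515^2 + 0.59155177^2 + 0.092953393^2) = 0.9133819
U = k * uc = 2.58 * 0.9133819
U = 2.3565

2.3565


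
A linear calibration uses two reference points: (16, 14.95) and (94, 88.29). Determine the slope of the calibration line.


slope = (y2 - y1) / (x2 - x1)
= (88.29 - 14.95) / (94 - 16)
= 73.3400 / 78
= 0.9403

0.9403


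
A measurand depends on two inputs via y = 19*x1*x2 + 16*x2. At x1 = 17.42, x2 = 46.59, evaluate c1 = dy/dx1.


y = 19*x1*x2 + 16*x2
dy/dx1 = 19*x2
Evaluate at x2 = 46.59: c1 = 19 * 46.59
c1 = 885.2100

885.2100


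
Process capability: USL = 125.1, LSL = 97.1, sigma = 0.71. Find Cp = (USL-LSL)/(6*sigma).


Cp = (USL - LSL) / (6 * sigma)
= (125.1 - 97.1) / (6 * 0.71)
= 28.0000 / 4.2600
= 6.5728

6.5728


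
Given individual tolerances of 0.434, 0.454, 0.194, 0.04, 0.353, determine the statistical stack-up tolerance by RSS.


RSS = sqrt(0.434^2 + 0.454^2 + 0.194^2 + 0.04^2 + 0.353^2)
= sqrt(0.558317)
= 0.7472

0.7472


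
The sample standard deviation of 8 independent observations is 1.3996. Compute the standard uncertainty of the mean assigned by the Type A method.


u_A = s / sqrt(n)
u_A = 1.3996 / sqrt(8)
u_A = 1.3996 / 2.8284271
u_A = 0.4948

0.4948


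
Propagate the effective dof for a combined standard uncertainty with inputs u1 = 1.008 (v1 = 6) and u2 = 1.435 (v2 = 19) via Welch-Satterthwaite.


uc = sqrt(u1^2 + u2^2) = sqrt(1.008^2 + 1.435^2) = 1.7536502
v_eff = uc^4 / (u1^4/v1 + u2^4/v2)
= 1.7536502^4 / (1.008^4/6 + 1.435^4/19)
= 9.4574026 / 0.39524369
v_eff = 23.9280

23.9280


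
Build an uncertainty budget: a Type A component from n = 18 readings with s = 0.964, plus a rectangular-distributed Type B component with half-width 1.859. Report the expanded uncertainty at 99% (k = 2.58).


u_A = s / sqrt(n) = 0.964 / sqrt(18) = 0.22721698
u_B = half_width / sqrt(3) = 1.859 / sqrt(3) = 1.0732942
uc = sqrt(u_A^2 + u_B^2) = sqrt(0.22721698^2 + 1.0732942^2) = 1.0970816
U = k * uc = 2.58 * 1.0970816
U = 2.8305

2.8305


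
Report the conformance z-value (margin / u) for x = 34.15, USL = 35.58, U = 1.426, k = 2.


u = U / k = 1.426 / 2 = 0.713
margin = |USL - x| = |35.58 - 34.15| = 1.43
z = margin / u = 1.43 / 0.713
z = 2.0056

2.0056


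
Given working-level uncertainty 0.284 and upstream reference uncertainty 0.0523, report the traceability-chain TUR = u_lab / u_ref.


TUR = u_lab / u_ref
= 0.284 / 0.0523
= 5.4302

5.4302


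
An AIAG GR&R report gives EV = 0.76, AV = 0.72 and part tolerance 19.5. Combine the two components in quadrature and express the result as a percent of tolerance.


GRR = sqrt(EV^2 + AV^2) = sqrt(0.76^2 + 0.72^2) = 1.0469002
%GRR = GRR / tol * 100 = 1.0469002 / 19.5 * 100
%GRR = 5.3687

5.3687
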